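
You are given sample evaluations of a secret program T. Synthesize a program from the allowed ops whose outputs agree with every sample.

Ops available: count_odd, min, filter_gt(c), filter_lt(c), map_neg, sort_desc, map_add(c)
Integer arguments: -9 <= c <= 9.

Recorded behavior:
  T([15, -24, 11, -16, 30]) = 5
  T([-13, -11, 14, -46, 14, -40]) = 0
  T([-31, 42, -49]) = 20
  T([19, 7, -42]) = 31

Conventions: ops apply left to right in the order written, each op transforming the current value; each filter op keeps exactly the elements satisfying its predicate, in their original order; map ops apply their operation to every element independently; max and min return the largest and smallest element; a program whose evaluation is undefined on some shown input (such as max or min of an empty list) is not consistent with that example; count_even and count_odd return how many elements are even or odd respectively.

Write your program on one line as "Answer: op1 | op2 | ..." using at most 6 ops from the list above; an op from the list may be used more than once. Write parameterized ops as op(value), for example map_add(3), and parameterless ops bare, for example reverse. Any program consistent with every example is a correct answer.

map_add(8) | filter_lt(-1) | map_add(3) | map_neg | min

Check, running the answer program on each example:
  [15, -24, 11, -16, 30] -> [23, -16, 19, -8, 38] -> [-16, -8] -> [-13, -5] -> [13, 5] -> 5
  [-13, -11, 14, -46, 14, -40] -> [-5, -3, 22, -38, 22, -32] -> [-5, -3, -38, -32] -> [-2, 0, -35, -29] -> [2, 0, 35, 29] -> 0
  [-31, 42, -49] -> [-23, 50, -41] -> [-23, -41] -> [-20, -38] -> [20, 38] -> 20
  [19, 7, -42] -> [27, 15, -34] -> [-34] -> [-31] -> [31] -> 31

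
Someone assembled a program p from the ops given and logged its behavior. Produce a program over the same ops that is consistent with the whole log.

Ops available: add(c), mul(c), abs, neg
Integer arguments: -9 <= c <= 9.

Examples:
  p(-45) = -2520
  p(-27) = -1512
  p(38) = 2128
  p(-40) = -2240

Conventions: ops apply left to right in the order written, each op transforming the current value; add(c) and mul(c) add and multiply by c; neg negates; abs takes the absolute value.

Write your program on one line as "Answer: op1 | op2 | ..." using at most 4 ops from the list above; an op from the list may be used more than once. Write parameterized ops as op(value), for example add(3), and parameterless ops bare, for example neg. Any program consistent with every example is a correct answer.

mul(8) | neg | mul(-7)

Check, running the answer program on each example:
  -45 -> -360 -> 360 -> -2520
  -27 -> -216 -> 216 -> -1512
  38 -> 304 -> -304 -> 2128
  -40 -> -320 -> 320 -> -2240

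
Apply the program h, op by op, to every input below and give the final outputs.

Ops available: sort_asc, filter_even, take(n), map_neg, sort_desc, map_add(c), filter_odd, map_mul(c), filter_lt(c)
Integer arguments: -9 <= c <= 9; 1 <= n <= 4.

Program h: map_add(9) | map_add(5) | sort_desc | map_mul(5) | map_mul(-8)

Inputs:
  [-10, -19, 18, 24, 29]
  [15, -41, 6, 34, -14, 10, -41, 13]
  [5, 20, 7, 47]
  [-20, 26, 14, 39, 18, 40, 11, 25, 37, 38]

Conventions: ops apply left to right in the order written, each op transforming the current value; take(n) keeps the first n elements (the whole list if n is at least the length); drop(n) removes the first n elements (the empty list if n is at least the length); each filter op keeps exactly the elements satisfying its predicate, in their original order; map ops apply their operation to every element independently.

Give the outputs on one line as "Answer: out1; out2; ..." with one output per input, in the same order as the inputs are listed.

Execution, op by op:
  [-10, -19, 18, 24, 29] -> [-1, -10, 27, 33, 38] -> [4, -5, 32, 38, 43] -> [43, 38, 32, 4, -5] -> [215, 190, 160, 20, -25] -> [-1720, -1520, -1280, -160, 200]
  [15, -41, 6, 34, -14, 10, -41, 13] -> [24, -32, 15, 43, -5, 19, -32, 22] -> [29, -27, 20, 48, 0, 24, -27, 27] -> [48, 29, 27, 24, 20, 0, -27, -27] -> [240, 145, 135, 120, 100, 0, -135, -135] -> [-1920, -1160, -1080, -960, -800, 0, 1080, 1080]
  [5, 20, 7, 47] -> [14, 29, 16, 56] -> [19, 34, 21, 61] -> [61, 34, 21, 19] -> [305, 170, 105, 95] -> [-2440, -1360, -840, -760]
  [-20, 26, 14, 39, 18, 40, 11, 25, 37, 38] -> [-11, 35, 23, 48, 27, 49, 20, 34, 46, 47] -> [-6, 40, 28, 53, 32, 54, 25, 39, 51, 52] -> [54, 53, 52, 51, 40, 39, 32, 28, 25, -6] -> [270, 265, 260, 255, 200, 195, 160, 140, 125, -30] -> [-2160, -2120, -2080, -2040, -1600, -1560, -1280, -1120, -1000, 240]

[-1720, -1520, -1280, -160, 200]; [-1920, -1160, -1080, -960, -800, 0, 1080, 1080]; [-2440, -1360, -840, -760]; [-2160, -2120, -2080, -2040, -1600, -1560, -1280, -1120, -1000, 240]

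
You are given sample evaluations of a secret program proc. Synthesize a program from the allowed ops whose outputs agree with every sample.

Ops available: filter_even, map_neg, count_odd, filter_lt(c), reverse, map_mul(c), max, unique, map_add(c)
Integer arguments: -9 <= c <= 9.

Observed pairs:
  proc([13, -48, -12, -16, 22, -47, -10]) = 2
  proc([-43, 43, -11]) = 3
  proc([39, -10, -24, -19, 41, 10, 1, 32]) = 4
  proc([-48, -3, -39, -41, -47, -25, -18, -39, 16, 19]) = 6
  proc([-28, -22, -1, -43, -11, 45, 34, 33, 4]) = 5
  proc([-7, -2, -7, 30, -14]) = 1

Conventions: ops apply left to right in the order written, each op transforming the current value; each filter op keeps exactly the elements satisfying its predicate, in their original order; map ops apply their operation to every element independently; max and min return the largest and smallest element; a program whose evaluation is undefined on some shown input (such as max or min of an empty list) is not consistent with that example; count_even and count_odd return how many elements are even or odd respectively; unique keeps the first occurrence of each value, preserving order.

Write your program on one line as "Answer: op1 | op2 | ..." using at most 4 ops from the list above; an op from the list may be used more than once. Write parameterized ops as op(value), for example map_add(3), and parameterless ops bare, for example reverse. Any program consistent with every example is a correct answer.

unique | map_neg | count_odd

Check, running the answer program on each example:
  [13, -48, -12, -16, 22, -47, -10] -> [13, -48, -12, -16, 22, -47, -10] -> [-13, 48, 12, 16, -22, 47, 10] -> 2
  [-43, 43, -11] -> [-43, 43, -11] -> [43, -43, 11] -> 3
  [39, -10, -24, -19, 41, 10, 1, 32] -> [39, -10, -24, -19, 41, 10, 1, 32] -> [-39, 10, 24, 19, -41, -10, -1, -32] -> 4
  [-48, -3, -39, -41, -47, -25, -18, -39, 16, 19] -> [-48, -3, -39, -41, -47, -25, -18, 16, 19] -> [48, 3, 39, 41, 47, 25, 18, -16, -19] -> 6
  [-28, -22, -1, -43, -11, 45, 34, 33, 4] -> [-28, -22, -1, -43, -11, 45, 34, 33, 4] -> [28, 22, 1, 43, 11, -45, -34, -33, -4] -> 5
  [-7, -2, -7, 30, -14] -> [-7, -2, 30, -14] -> [7, 2, -30, 14] -> 1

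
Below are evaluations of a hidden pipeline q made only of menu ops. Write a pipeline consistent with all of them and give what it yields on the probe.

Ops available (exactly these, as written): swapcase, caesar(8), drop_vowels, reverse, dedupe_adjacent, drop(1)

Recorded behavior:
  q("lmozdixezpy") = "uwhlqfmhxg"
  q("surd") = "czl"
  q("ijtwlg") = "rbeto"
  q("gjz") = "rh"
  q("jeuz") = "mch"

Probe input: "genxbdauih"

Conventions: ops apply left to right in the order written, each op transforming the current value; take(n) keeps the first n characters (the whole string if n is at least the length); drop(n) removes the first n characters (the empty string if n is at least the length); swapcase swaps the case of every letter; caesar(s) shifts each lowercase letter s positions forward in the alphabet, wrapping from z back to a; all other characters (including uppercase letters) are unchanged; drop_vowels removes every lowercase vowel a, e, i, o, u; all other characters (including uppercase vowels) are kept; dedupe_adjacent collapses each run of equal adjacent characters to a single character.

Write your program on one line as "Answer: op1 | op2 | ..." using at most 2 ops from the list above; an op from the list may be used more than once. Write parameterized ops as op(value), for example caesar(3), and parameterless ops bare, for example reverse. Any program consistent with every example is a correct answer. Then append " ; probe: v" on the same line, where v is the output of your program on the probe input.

caesar(8) | drop(1) ; probe: "mvfjlicqp"

Check, running the answer program on each example:
  "lmozdixezpy" -> "tuwhlqfmhxg" -> "uwhlqfmhxg"
  "surd" -> "aczl" -> "czl"
  "ijtwlg" -> "qrbeto" -> "rbeto"
  "gjz" -> "orh" -> "rh"
  "jeuz" -> "rmch" -> "mch"
  probe: "genxbdauih" -> "omvfjlicqp" -> "mvfjlicqp"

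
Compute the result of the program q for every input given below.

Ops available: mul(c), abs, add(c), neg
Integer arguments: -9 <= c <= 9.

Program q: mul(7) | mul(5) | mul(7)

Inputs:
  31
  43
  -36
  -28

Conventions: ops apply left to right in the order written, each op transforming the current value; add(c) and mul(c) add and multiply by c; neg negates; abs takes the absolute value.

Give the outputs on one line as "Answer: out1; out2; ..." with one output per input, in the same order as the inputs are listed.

Execution, op by op:
  31 -> 217 -> 1085 -> 7595
  43 -> 301 -> 1505 -> 10535
  -36 -> -252 -> -1260 -> -8820
  -28 -> -196 -> -980 -> -6860

7595; 10535; -8820; -6860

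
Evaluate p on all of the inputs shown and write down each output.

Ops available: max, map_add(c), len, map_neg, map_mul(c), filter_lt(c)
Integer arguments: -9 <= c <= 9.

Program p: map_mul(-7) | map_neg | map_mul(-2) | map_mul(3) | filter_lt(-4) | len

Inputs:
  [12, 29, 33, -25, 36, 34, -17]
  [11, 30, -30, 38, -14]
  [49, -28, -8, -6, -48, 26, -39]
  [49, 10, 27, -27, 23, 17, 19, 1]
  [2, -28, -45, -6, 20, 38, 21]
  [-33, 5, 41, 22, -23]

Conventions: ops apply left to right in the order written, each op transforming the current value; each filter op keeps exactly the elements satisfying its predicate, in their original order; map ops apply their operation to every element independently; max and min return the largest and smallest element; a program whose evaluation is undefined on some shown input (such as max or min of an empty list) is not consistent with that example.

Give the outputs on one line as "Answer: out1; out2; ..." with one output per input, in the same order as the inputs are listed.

5; 3; 2; 7; 4; 3

Execution, op by op:
  [12, 29, 33, -25, 36, 34, -17] -> [-84, -203, -231, 175, -252, -238, 119] -> [84, 203, 231, -175, 252, 238, -119] -> [-168, -406, -462, 350, -504, -476, 238] -> [-504, -1218, -1386, 1050, -1512, -1428, 714] -> [-504, -1218, -1386, -1512, -1428] -> 5
  [11, 30, -30, 38, -14] -> [-77, -210, 210, -266, 98] -> [77, 210, -210, 266, -98] -> [-154, -420, 420, -532, 196] -> [-462, -1260, 1260, -1596, 588] -> [-462, -1260, -1596] -> 3
  [49, -28, -8, -6, -48, 26, -39] -> [-343, 196, 56, 42, 336, -182, 273] -> [343, -196, -56, -42, -336, 182, -273] -> [-686, 392, 112, 84, 672, -364, 546] -> [-2058, 1176, 336, 252, 2016, -1092, 1638] -> [-2058, -1092] -> 2
  [49, 10, 27, -27, 23, 17, 19, 1] -> [-343, -70, -189, 189, -161, -119, -133, -7] -> [343, 70, 189, -189, 161, 119, 133, 7] -> [-686, -140, -378, 378, -322, -238, -266, -14] -> [-2058, -420, -1134, 1134, -966, -714, -798, -42] -> [-2058, -420, -1134, -966, -714, -798, -42] -> 7
  [2, -28, -45, -6, 20, 38, 21] -> [-14, 196, 315, 42, -140, -266, -147] -> [14, -196, -315, -42, 140, 266, 147] -> [-28, 392, 630, 84, -280, -532, -294] -> [-84, 1176, 1890, 252, -840, -1596, -882] -> [-84, -840, -1596, -882] -> 4
  [-33, 5, 41, 22, -23] -> [231, -35, -287, -154, 161] -> [-231, 35, 287, 154, -161] -> [462, -70, -574, -308, 322] -> [1386, -210, -1722, -924, 966] -> [-210, -1722, -924] -> 3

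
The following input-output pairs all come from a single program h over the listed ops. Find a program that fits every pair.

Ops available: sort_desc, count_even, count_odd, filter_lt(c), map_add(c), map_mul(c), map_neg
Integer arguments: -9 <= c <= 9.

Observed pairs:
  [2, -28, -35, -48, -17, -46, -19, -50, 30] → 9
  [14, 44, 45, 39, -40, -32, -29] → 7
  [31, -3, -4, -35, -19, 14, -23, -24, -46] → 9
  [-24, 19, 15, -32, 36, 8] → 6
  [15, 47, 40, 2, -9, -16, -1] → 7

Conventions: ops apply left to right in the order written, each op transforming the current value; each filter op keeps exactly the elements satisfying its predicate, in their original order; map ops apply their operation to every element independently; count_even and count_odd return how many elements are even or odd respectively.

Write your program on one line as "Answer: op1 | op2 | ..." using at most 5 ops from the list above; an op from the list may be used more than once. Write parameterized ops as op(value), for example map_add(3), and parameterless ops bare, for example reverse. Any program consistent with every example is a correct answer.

map_mul(2) | map_mul(-4) | map_add(1) | map_mul(6) | count_even

Check, running the answer program on each example:
  [2, -28, -35, -48, -17, -46, -19, -50, 30] -> [4, -56, -70, -96, -34, -92, -38, -100, 60] -> [-16, 224, 280, 384, 136, 368, 152, 400, -240] -> [-15, 225, 281, 385, 137, 369, 153, 401, -239] -> [-90, 1350, 1686, 2310, 822, 2214, 918, 2406, -1434] -> 9
  [14, 44, 45, 39, -40, -32, -29] -> [28, 88, 90, 78, -80, -64, -58] -> [-112, -352, -360, -312, 320, 256, 232] -> [-111, -351, -359, -311, 321, 257, 233] -> [-666, -2106, -2154, -1866, 1926, 1542, 1398] -> 7
  [31, -3, -4, -35, -19, 14, -23, -24, -46] -> [62, -6, -8, -70, -38, 28, -46, -48, -92] -> [-248, 24, 32, 280, 152, -112, 184, 192, 368] -> [-247, 25, 33, 281, 153, -111, 185, 193, 369] -> [-1482, 150, 198, 1686, 918, -666, 1110, 1158, 2214] -> 9
  [-24, 19, 15, -32, 36, 8] -> [-48, 38, 30, -64, 72, 16] -> [192, -152, -120, 256, -288, -64] -> [193, -151, -119, 257, -287, -63] -> [1158, -906, -714, 1542, -1722, -378] -> 6
  [15, 47, 40, 2, -9, -16, -1] -> [30, 94, 80, 4, -18, -32, -2] -> [-120, -376, -320, -16, 72, 128, 8] -> [-119, -375, -319, -15, 73, 129, 9] -> [-714, -2250, -1914, -90, 438, 774, 54] -> 7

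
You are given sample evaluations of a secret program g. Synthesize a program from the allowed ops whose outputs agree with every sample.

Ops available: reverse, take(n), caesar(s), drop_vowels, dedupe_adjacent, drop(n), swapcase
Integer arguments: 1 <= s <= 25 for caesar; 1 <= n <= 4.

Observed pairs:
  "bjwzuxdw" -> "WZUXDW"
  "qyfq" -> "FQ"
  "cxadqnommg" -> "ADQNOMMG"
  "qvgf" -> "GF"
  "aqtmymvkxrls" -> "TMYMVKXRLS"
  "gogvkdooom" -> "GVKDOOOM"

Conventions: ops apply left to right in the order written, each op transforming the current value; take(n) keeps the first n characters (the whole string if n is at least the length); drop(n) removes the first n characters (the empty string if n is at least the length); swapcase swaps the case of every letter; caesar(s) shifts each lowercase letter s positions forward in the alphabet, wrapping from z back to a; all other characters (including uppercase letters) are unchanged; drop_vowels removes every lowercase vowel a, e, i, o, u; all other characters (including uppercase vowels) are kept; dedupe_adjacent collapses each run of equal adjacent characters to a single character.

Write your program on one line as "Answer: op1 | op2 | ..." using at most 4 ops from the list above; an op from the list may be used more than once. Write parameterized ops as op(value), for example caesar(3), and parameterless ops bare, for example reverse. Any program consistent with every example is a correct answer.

drop(1) | drop(1) | swapcase

Check, running the answer program on each example:
  "bjwzuxdw" -> "jwzuxdw" -> "wzuxdw" -> "WZUXDW"
  "qyfq" -> "yfq" -> "fq" -> "FQ"
  "cxadqnommg" -> "xadqnommg" -> "adqnommg" -> "ADQNOMMG"
  "qvgf" -> "vgf" -> "gf" -> "GF"
  "aqtmymvkxrls" -> "qtmymvkxrls" -> "tmymvkxrls" -> "TMYMVKXRLS"
  "gogvkdooom" -> "ogvkdooom" -> "gvkdooom" -> "GVKDOOOM"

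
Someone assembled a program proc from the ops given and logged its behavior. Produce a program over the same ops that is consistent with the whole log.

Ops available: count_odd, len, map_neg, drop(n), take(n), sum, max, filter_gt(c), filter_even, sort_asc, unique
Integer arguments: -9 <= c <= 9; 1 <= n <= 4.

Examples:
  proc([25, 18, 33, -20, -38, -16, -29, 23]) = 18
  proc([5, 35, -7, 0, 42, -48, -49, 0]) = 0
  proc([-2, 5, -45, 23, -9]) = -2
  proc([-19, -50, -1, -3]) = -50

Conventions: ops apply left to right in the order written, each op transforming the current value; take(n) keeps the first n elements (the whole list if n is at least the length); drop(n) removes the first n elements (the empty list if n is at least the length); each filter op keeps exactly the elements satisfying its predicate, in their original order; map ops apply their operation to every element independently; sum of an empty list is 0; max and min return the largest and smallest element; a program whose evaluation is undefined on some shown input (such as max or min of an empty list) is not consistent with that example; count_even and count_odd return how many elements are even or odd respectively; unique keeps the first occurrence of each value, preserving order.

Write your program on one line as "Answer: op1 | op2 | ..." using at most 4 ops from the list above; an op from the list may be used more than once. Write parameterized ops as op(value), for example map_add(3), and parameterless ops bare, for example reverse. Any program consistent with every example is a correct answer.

take(3) | sort_asc | filter_even | sum

Check, running the answer program on each example:
  [25, 18, 33, -20, -38, -16, -29, 23] -> [25, 18, 33] -> [18, 25, 33] -> [18] -> 18
  [5, 35, -7, 0, 42, -48, -49, 0] -> [5, 35, -7] -> [-7, 5, 35] -> [] -> 0
  [-2, 5, -45, 23, -9] -> [-2, 5, -45] -> [-45, -2, 5] -> [-2] -> -2
  [-19, -50, -1, -3] -> [-19, -50, -1] -> [-50, -19, -1] -> [-50] -> -50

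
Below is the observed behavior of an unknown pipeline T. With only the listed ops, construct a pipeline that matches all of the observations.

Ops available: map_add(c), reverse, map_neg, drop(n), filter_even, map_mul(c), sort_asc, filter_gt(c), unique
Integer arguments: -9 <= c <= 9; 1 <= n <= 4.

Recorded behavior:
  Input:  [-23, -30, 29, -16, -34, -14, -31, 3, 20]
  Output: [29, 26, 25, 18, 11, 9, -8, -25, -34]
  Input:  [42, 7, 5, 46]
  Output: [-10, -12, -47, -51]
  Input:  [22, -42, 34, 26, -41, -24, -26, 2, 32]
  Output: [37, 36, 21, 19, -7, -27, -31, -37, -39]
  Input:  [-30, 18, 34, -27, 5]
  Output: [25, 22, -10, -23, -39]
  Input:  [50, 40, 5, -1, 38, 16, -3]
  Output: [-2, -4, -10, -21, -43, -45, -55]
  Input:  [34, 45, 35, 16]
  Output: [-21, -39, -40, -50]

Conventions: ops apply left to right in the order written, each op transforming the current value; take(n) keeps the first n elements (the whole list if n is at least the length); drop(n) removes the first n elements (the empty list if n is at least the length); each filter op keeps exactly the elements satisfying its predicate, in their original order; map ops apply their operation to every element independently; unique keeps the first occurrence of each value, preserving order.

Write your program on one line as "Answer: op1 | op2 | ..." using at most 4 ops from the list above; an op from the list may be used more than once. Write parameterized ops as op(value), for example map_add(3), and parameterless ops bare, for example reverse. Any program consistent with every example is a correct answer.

map_neg | sort_asc | reverse | map_add(-5)

Check, running the answer program on each example:
  [-23, -30, 29, -16, -34, -14, -31, 3, 20] -> [23, 30, -29, 16, 34, 14, 31, -3, -20] -> [-29, -20, -3, 14, 16, 23, 30, 31, 34] -> [34, 31, 30, 23, 16, 14, -3, -20, -29] -> [29, 26, 25, 18, 11, 9, -8, -25, -34]
  [42, 7, 5, 46] -> [-42, -7, -5, -46] -> [-46, -42, -7, -5] -> [-5, -7, -42, -46] -> [-10, -12, -47, -51]
  [22, -42, 34, 26, -41, -24, -26, 2, 32] -> [-22, 42, -34, -26, 41, 24, 26, -2, -32] -> [-34, -32, -26, -22, -2, 24, 26, 41, 42] -> [42, 41, 26, 24, -2, -22, -26, -32, -34] -> [37, 36, 21, 19, -7, -27, -31, -37, -39]
  [-30, 18, 34, -27, 5] -> [30, -18, -34, 27, -5] -> [-34, -18, -5, 27, 30] -> [30, 27, -5, -18, -34] -> [25, 22, -10, -23, -39]
  [50, 40, 5, -1, 38, 16, -3] -> [-50, -40, -5, 1, -38, -16, 3] -> [-50, -40, -38, -16, -5, 1, 3] -> [3, 1, -5, -16, -38, -40, -50] -> [-2, -4, -10, -21, -43, -45, -55]
  [34, 45, 35, 16] -> [-34, -45, -35, -16] -> [-45, -35, -34, -16] -> [-16, -34, -35, -45] -> [-21, -39, -40, -50]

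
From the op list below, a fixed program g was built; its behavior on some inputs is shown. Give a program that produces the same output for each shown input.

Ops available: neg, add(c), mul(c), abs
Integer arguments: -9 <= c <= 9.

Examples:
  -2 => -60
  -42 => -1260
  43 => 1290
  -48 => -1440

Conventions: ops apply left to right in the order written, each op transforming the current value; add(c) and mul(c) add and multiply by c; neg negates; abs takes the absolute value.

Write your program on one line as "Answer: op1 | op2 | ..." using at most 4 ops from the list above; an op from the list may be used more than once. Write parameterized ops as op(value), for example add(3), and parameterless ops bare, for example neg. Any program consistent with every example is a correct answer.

mul(-5) | mul(-2) | mul(-3) | neg

Check, running the answer program on each example:
  -2 -> 10 -> -20 -> 60 -> -60
  -42 -> 210 -> -420 -> 1260 -> -1260
  43 -> -215 -> 430 -> -1290 -> 1290
  -48 -> 240 -> -480 -> 1440 -> -1440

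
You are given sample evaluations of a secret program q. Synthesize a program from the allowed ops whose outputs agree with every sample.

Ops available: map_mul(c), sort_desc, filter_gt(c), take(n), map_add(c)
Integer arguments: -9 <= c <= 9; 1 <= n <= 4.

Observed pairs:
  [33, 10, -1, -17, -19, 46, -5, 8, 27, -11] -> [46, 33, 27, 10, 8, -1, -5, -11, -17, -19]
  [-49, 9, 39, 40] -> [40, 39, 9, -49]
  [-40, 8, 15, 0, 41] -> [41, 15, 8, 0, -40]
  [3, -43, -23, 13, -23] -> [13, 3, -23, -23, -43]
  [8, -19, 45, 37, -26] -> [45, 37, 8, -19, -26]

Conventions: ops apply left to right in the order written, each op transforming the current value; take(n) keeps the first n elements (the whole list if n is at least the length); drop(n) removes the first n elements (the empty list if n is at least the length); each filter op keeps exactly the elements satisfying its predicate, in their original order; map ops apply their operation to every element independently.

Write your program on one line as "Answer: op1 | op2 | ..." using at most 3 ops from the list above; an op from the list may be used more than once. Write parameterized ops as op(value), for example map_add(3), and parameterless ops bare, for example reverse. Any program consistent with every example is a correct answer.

map_add(-5) | sort_desc | map_add(5)

Check, running the answer program on each example:
  [33, 10, -1, -17, -19, 46, -5, 8, 27, -11] -> [28, 5, -6, -22, -24, 41, -10, 3, 22, -16] -> [41, 28, 22, 5, 3, -6, -10, -16, -22, -24] -> [46, 33, 27, 10, 8, -1, -5, -11, -17, -19]
  [-49, 9, 39, 40] -> [-54, 4, 34, 35] -> [35, 34, 4, -54] -> [40, 39, 9, -49]
  [-40, 8, 15, 0, 41] -> [-45, 3, 10, -5, 36] -> [36, 10, 3, -5, -45] -> [41, 15, 8, 0, -40]
  [3, -43, -23, 13, -23] -> [-2, -48, -28, 8, -28] -> [8, -2, -28, -28, -48] -> [13, 3, -23, -23, -43]
  [8, -19, 45, 37, -26] -> [3, -24, 40, 32, -31] -> [40, 32, 3, -24, -31] -> [45, 37, 8, -19, -26]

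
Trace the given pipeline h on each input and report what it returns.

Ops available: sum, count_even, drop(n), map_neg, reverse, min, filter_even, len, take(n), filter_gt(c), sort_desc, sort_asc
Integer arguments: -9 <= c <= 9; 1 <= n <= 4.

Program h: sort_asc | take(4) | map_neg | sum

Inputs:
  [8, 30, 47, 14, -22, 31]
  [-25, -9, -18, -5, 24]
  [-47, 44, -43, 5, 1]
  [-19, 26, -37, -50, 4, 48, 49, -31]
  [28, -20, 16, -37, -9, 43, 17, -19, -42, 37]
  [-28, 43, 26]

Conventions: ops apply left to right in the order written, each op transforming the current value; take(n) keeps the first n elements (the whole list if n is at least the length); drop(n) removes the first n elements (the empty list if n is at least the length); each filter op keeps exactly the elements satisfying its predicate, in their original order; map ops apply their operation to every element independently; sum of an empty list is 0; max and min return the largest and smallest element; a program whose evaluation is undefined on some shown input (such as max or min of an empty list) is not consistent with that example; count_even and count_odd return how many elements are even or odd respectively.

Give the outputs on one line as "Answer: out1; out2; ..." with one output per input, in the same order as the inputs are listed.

Execution, op by op:
  [8, 30, 47, 14, -22, 31] -> [-22, 8, 14, 30, 31, 47] -> [-22, 8, 14, 30] -> [22, -8, -14, -30] -> -30
  [-25, -9, -18, -5, 24] -> [-25, -18, -9, -5, 24] -> [-25, -18, -9, -5] -> [25, 18, 9, 5] -> 57
  [-47, 44, -43, 5, 1] -> [-47, -43, 1, 5, 44] -> [-47, -43, 1, 5] -> [47, 43, -1, -5] -> 84
  [-19, 26, -37, -50, 4, 48, 49, -31] -> [-50, -37, -31, -19, 4, 26, 48, 49] -> [-50, -37, -31, -19] -> [50, 37, 31, 19] -> 137
  [28, -20, 16, -37, -9, 43, 17, -19, -42, 37] -> [-42, -37, -20, -19, -9, 16, 17, 28, 37, 43] -> [-42, -37, -20, -19] -> [42, 37, 20, 19] -> 118
  [-28, 43, 26] -> [-28, 26, 43] -> [-28, 26, 43] -> [28, -26, -43] -> -41

-30; 57; 84; 137; 118; -41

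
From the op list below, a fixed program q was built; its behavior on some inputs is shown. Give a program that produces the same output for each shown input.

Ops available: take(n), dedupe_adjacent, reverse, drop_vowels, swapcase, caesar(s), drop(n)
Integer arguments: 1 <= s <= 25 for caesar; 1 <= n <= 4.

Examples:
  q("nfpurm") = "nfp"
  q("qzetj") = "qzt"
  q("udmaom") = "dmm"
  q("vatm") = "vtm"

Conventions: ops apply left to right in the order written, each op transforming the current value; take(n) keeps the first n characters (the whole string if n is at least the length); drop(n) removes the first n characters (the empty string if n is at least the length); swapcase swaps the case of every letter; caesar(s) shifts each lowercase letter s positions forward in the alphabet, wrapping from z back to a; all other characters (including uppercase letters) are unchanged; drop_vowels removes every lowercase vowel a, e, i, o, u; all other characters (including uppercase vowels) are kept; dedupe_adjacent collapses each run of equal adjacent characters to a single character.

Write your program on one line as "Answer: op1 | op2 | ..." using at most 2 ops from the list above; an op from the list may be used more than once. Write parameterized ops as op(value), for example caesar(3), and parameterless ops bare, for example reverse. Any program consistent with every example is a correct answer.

drop_vowels | take(3)

Check, running the answer program on each example:
  "nfpurm" -> "nfprm" -> "nfp"
  "qzetj" -> "qztj" -> "qzt"
  "udmaom" -> "dmm" -> "dmm"
  "vatm" -> "vtm" -> "vtm"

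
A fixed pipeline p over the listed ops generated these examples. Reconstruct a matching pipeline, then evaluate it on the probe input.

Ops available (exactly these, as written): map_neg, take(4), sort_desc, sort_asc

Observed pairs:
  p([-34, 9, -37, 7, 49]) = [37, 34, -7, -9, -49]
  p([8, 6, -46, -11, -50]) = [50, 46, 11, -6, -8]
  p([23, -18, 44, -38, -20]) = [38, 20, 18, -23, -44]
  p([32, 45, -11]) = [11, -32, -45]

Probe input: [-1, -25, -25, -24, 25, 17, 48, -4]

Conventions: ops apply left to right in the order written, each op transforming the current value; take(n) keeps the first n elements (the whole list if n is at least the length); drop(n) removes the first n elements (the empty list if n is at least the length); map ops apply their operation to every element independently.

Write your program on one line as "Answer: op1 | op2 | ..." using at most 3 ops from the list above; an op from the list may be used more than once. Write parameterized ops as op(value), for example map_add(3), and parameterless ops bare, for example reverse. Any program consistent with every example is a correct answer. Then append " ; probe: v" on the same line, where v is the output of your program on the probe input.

map_neg | sort_desc ; probe: [25, 25, 24, 4, 1, -17, -25, -48]

Check, running the answer program on each example:
  [-34, 9, -37, 7, 49] -> [34, -9, 37, -7, -49] -> [37, 34, -7, -9, -49]
  [8, 6, -46, -11, -50] -> [-8, -6, 46, 11, 50] -> [50, 46, 11, -6, -8]
  [23, -18, 44, -38, -20] -> [-23, 18, -44, 38, 20] -> [38, 20, 18, -23, -44]
  [32, 45, -11] -> [-32, -45, 11] -> [11, -32, -45]
  probe: [-1, -25, -25, -24, 25, 17, 48, -4] -> [1, 25, 25, 24, -25, -17, -48, 4] -> [25, 25, 24, 4, 1, -17, -25, -48]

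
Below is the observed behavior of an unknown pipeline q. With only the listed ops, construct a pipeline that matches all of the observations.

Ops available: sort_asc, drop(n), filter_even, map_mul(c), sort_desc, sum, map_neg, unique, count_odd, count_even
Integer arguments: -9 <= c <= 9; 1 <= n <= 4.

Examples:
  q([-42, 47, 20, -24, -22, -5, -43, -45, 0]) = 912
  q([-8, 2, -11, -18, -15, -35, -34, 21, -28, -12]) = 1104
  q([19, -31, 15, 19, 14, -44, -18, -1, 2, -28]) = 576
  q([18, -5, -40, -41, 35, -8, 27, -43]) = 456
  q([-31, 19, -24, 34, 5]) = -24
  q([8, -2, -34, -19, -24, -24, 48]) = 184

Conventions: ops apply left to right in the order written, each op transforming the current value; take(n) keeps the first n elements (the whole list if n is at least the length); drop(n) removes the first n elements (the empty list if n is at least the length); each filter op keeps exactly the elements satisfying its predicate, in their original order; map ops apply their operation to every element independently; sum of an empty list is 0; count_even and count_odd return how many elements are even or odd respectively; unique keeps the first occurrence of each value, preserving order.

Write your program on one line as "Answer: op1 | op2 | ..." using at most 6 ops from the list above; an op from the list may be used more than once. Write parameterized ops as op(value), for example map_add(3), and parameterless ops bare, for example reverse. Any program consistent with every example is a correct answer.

sort_desc | unique | sort_asc | map_mul(-8) | sum

Check, running the answer program on each example:
  [-42, 47, 20, -24, -22, -5, -43, -45, 0] -> [47, 20, 0, -5, -22, -24, -42, -43, -45] -> [47, 20, 0, -5, -22, -24, -42, -43, -45] -> [-45, -43, -42, -24, -22, -5, 0, 20, 47] -> [360, 344, 336, 192, 176, 40, 0, -160, -376] -> 912
  [-8, 2, -11, -18, -15, -35, -34, 21, -28, -12] -> [21, 2, -8, -11, -12, -15, -18, -28, -34, -35] -> [21, 2, -8, -11, -12, -15, -18, -28, -34, -35] -> [-35, -34, -28, -18, -15, -12, -11, -8, 2, 21] -> [280, 272, 224, 144, 120, 96, 88, 64, -16, -168] -> 1104
  [19, -31, 15, 19, 14, -44, -18, -1, 2, -28] -> [19, 19, 15, 14, 2, -1, -18, -28, -31, -44] -> [19, 15, 14, 2, -1, -18, -28, -31, -44] -> [-44, -31, -28, -18, -1, 2, 14, 15, 19] -> [352, 248, 224, 144, 8, -16, -112, -120, -152] -> 576
  [18, -5, -40, -41, 35, -8, 27, -43] -> [35, 27, 18, -5, -8, -40, -41, -43] -> [35, 27, 18, -5, -8, -40, -41, -43] -> [-43, -41, -40, -8, -5, 18, 27, 35] -> [344, 328, 320, 64, 40, -144, -216, -280] -> 456
  [-31, 19, -24, 34, 5] -> [34, 19, 5, -24, -31] -> [34, 19, 5, -24, -31] -> [-31, -24, 5, 19, 34] -> [248, 192, -40, -152, -272] -> -24
  [8, -2, -34, -19, -24, -24, 48] -> [48, 8, -2, -19, -24, -24, -34] -> [48, 8, -2, -19, -24, -34] -> [-34, -24, -19, -2, 8, 48] -> [272, 192, 152, 16, -64, -384] -> 184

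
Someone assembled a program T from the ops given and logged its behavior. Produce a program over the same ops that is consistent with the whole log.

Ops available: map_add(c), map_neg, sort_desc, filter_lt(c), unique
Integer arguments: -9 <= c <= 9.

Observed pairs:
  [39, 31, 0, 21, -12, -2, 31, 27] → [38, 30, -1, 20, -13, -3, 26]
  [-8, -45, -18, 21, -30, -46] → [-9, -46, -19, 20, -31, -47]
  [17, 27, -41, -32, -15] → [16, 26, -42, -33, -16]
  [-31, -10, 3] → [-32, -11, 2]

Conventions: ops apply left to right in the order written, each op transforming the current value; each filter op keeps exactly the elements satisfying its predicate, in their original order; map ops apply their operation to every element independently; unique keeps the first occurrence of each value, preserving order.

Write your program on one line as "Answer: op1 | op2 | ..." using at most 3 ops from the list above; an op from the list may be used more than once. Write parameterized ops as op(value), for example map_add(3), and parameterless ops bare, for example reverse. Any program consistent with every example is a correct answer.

map_add(-4) | map_add(3) | unique

Check, running the answer program on each example:
  [39, 31, 0, 21, -12, -2, 31, 27] -> [35, 27, -4, 17, -16, -6, 27, 23] -> [38, 30, -1, 20, -13, -3, 30, 26] -> [38, 30, -1, 20, -13, -3, 26]
  [-8, -45, -18, 21, -30, -46] -> [-12, -49, -22, 17, -34, -50] -> [-9, -46, -19, 20, -31, -47] -> [-9, -46, -19, 20, -31, -47]
  [17, 27, -41, -32, -15] -> [13, 23, -45, -36, -19] -> [16, 26, -42, -33, -16] -> [16, 26, -42, -33, -16]
  [-31, -10, 3] -> [-35, -14, -1] -> [-32, -11, 2] -> [-32, -11, 2]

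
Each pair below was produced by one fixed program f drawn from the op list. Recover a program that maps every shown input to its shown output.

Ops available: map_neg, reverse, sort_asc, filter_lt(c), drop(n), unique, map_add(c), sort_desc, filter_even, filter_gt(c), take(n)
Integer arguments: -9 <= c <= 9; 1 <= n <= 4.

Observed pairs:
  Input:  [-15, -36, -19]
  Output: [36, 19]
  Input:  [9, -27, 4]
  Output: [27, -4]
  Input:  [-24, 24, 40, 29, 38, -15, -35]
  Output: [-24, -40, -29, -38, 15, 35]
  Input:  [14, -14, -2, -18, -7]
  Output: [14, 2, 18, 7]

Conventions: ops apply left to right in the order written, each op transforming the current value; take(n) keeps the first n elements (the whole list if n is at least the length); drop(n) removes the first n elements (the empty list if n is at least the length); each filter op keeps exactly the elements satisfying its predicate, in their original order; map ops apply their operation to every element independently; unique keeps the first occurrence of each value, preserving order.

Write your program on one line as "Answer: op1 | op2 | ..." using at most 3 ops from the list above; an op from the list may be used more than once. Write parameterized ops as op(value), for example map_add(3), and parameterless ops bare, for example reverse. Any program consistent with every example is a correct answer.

map_neg | drop(1)

Check, running the answer program on each example:
  [-15, -36, -19] -> [15, 36, 19] -> [36, 19]
  [9, -27, 4] -> [-9, 27, -4] -> [27, -4]
  [-24, 24, 40, 29, 38, -15, -35] -> [24, -24, -40, -29, -38, 15, 35] -> [-24, -40, -29, -38, 15, 35]
  [14, -14, -2, -18, -7] -> [-14, 14, 2, 18, 7] -> [14, 2, 18, 7]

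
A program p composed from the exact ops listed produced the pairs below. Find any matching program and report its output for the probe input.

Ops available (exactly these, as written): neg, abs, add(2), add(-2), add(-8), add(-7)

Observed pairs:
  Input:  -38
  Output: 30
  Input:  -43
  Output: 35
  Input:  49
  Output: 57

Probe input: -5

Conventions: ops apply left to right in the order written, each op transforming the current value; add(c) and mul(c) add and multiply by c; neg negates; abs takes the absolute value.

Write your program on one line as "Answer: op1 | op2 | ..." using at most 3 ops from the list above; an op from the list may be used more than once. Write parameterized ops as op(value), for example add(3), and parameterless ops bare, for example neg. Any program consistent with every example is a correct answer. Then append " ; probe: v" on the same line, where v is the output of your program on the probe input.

neg | add(-8) | abs ; probe: 3

Check, running the answer program on each example:
  -38 -> 38 -> 30 -> 30
  -43 -> 43 -> 35 -> 35
  49 -> -49 -> -57 -> 57
  probe: -5 -> 5 -> -3 -> 3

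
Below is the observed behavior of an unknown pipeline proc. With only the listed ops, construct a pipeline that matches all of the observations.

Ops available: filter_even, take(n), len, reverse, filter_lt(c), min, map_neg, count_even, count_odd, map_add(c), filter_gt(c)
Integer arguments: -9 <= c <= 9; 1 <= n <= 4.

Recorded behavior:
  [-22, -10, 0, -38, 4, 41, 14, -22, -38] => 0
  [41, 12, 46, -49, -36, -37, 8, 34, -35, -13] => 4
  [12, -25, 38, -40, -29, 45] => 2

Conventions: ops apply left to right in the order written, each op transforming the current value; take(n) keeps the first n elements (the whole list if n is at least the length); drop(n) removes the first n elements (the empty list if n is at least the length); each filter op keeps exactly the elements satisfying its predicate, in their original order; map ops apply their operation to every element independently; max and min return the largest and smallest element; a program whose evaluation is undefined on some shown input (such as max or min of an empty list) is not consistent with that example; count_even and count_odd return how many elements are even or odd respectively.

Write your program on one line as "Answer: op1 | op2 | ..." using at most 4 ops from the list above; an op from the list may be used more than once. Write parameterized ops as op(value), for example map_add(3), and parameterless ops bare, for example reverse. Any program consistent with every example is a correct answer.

map_add(-7) | reverse | filter_lt(5) | count_even

Check, running the answer program on each example:
  [-22, -10, 0, -38, 4, 41, 14, -22, -38] -> [-29, -17, -7, -45, -3, 34, 7, -29, -45] -> [-45, -29, 7, 34, -3, -45, -7, -17, -29] -> [-45, -29, -3, -45, -7, -17, -29] -> 0
  [41, 12, 46, -49, -36, -37, 8, 34, -35, -13] -> [34, 5, 39, -56, -43, -44, 1, 27, -42, -20] -> [-20, -42, 27, 1, -44, -43, -56, 39, 5, 34] -> [-20, -42, 1, -44, -43, -56] -> 4
  [12, -25, 38, -40, -29, 45] -> [5, -32, 31, -47, -36, 38] -> [38, -36, -47, 31, -32, 5] -> [-36, -47, -32] -> 2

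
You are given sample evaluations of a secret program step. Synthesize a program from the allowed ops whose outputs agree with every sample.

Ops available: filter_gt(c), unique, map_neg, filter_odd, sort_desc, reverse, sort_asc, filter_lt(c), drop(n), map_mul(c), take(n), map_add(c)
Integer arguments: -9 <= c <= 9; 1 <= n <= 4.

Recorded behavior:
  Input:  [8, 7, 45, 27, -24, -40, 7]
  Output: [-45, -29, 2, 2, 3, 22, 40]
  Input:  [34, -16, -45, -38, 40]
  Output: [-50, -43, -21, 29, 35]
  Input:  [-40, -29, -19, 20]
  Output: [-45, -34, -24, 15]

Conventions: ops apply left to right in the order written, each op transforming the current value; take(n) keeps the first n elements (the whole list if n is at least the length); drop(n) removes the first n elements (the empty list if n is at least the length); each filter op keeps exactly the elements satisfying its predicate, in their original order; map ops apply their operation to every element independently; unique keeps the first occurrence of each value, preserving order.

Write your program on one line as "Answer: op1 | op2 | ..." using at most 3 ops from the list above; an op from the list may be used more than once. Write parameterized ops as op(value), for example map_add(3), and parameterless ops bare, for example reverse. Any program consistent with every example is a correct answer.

map_add(-5) | sort_asc

Check, running the answer program on each example:
  [8, 7, 45, 27, -24, -40, 7] -> [3, 2, 40, 22, -29, -45, 2] -> [-45, -29, 2, 2, 3, 22, 40]
  [34, -16, -45, -38, 40] -> [29, -21, -50, -43, 35] -> [-50, -43, -21, 29, 35]
  [-40, -29, -19, 20] -> [-45, -34, -24, 15] -> [-45, -34, -24, 15]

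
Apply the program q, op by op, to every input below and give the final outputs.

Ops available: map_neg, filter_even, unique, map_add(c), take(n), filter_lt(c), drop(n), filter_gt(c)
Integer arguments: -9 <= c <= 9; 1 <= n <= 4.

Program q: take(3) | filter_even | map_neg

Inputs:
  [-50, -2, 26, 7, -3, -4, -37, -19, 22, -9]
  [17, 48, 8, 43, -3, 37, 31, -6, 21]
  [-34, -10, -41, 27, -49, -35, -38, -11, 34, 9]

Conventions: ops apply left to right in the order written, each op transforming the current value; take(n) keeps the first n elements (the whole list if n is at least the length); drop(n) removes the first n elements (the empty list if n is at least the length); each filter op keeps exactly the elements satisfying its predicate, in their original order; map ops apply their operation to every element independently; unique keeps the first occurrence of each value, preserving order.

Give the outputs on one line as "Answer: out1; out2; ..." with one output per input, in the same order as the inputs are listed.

[50, 2, -26]; [-48, -8]; [34, 10]

Execution, op by op:
  [-50, -2, 26, 7, -3, -4, -37, -19, 22, -9] -> [-50, -2, 26] -> [-50, -2, 26] -> [50, 2, -26]
  [17, 48, 8, 43, -3, 37, 31, -6, 21] -> [17, 48, 8] -> [48, 8] -> [-48, -8]
  [-34, -10, -41, 27, -49, -35, -38, -11, 34, 9] -> [-34, -10, -41] -> [-34, -10] -> [34, 10]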